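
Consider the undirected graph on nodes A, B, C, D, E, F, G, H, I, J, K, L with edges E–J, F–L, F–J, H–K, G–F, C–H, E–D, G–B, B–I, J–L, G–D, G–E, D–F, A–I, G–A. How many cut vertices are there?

2

Removing G increases the component count from 2 to 3, so G is a cut vertex.
Removing H increases the component count from 2 to 3, so H is a cut vertex.
By contrast removing F leaves 2 components; it is not a cut vertex. No other vertex is a cut vertex either.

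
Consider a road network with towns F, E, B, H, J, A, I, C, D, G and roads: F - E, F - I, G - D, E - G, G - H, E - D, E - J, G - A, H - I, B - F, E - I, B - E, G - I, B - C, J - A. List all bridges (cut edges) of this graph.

B-C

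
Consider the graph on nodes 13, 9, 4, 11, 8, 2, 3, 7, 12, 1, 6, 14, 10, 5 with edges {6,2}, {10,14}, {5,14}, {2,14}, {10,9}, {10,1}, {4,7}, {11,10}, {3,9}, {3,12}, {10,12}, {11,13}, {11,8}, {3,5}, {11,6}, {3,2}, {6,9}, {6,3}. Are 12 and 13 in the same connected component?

Yes

From 12 we can reach 1, 2, 3, 5, 6, 8, 9, 10, 11, 12, 13, 14, which includes 13.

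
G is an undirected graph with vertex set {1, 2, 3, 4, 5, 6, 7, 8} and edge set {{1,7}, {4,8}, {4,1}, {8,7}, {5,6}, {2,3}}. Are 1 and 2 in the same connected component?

No

The component containing 1 is {1, 4, 7, 8}, and 2 is not in it.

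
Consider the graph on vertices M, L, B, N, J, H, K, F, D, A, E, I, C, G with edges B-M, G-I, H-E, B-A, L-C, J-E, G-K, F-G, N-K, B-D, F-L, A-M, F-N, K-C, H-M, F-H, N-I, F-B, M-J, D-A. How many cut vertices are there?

1

Removing F increases the component count from 1 to 2, so F is a cut vertex.
By contrast removing D leaves 1 component; it is not a cut vertex. No other vertex is a cut vertex either.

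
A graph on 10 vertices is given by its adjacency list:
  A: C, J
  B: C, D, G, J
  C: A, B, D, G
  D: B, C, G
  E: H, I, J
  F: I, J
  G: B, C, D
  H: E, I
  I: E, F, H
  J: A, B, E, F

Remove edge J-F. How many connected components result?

1

J and F are still connected via J-E-I-F, so the component count stays at 1.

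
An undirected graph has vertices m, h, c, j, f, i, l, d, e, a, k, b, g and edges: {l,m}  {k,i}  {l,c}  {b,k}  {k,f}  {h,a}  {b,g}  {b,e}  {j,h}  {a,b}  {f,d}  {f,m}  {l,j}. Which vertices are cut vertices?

Removing b increases the component count from 1 to 3, so b is a cut vertex.
Removing f increases the component count from 1 to 2, so f is a cut vertex.
Removing k increases the component count from 1 to 2, so k is a cut vertex.
Likewise l is a cut vertex.
By contrast removing e leaves 1 component; it is not a cut vertex. No other vertex is a cut vertex either.

b, f, k, l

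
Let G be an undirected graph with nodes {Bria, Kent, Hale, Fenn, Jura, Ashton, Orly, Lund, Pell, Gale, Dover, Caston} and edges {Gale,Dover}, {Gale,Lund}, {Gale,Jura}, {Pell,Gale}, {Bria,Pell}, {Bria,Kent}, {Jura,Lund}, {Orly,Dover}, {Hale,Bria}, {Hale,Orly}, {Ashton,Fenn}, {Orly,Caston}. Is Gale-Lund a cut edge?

After removing Gale-Lund, the path Gale-Jura-Lund still connects them, so the edge is not a bridge.

No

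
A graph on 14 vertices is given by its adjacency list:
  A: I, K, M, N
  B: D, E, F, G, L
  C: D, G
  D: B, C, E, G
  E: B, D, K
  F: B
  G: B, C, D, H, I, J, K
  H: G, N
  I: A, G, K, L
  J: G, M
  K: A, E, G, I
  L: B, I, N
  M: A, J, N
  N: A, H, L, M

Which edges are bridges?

B-F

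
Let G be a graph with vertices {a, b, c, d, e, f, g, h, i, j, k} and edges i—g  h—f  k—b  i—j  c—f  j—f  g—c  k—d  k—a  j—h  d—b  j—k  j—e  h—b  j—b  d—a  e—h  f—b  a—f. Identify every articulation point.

Removing h, for instance, still leaves 1 component. No single vertex removal increases the component count — the graph has no articulation points.

none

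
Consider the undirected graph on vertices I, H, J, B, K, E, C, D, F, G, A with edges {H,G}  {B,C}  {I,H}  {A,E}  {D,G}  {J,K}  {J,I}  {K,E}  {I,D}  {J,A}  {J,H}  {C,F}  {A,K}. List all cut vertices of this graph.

C, J

Removing C increases the component count from 2 to 3, so C is a cut vertex.
Removing J increases the component count from 2 to 3, so J is a cut vertex.
By contrast removing H leaves 2 components; it is not a cut vertex. No other vertex is a cut vertex either.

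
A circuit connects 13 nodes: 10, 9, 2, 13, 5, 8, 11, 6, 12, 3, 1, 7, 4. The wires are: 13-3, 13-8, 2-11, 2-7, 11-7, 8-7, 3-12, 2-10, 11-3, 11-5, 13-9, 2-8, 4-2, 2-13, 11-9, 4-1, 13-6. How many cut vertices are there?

5

Removing 2 increases the component count from 1 to 3, so 2 is a cut vertex.
Removing 3 increases the component count from 1 to 2, so 3 is a cut vertex.
Removing 4 increases the component count from 1 to 2, so 4 is a cut vertex.
Likewise 11, 13 are cut vertices.
By contrast removing 12 leaves 1 component; it is not a cut vertex. No other vertex is a cut vertex either.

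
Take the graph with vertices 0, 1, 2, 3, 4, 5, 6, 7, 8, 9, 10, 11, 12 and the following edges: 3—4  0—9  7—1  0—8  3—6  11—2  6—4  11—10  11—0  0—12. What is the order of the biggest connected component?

7

5 is isolated — a component by itself.
Starting from 1 we can reach 1, 7. That is one component of size 2.
Starting from 3 we can reach 3, 4, 6. That is one component of size 3.
Starting from 0 we can reach 0, 2, 8, 9, 10, 11, 12. That is one component of size 7.
The largest has 7 vertices.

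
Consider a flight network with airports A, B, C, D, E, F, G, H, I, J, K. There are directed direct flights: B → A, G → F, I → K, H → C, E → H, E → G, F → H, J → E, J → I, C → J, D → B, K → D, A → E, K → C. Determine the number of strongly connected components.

{A, B, C, D, E, F, G, H, I, J, K} are all mutually reachable — one SCC of size 11.
That gives 1 strongly connected component.

1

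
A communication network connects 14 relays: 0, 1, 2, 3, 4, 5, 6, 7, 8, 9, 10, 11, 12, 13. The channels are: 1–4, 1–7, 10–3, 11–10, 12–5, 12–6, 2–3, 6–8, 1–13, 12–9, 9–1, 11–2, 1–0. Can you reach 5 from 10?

The component containing 10 is {2, 3, 10, 11}, and 5 is not in it.

No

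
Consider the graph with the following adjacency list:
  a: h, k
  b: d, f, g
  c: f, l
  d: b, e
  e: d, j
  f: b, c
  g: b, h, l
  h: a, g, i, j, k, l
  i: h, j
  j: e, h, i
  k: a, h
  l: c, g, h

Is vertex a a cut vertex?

Deleting a leaves 1 component (was 1) (its neighbors h, k remain connected to each other), so a is not a cut vertex.

No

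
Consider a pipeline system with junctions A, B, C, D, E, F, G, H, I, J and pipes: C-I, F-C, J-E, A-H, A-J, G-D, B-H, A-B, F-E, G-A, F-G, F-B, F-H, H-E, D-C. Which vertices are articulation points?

C

Removing C increases the component count from 1 to 2, so C is a cut vertex.
By contrast removing B leaves 1 component; it is not a cut vertex. No other vertex is a cut vertex either.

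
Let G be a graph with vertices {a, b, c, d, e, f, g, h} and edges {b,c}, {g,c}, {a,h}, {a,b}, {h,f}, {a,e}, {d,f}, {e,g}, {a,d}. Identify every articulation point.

Removing a increases the component count from 1 to 2, so a is a cut vertex.
By contrast removing d leaves 1 component; it is not a cut vertex. No other vertex is a cut vertex either.

a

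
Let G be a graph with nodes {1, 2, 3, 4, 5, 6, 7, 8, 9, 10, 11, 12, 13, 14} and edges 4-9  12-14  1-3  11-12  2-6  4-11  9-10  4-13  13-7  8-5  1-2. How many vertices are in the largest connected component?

Starting from 5 we can reach 5, 8. That is one component of size 2.
Starting from 1 we can reach 1, 2, 3, 6. That is one component of size 4.
Starting from 4 we can reach 4, 7, 9, 10, 11, 12, 13, 14. That is one component of size 8.
The largest has 8 vertices.

8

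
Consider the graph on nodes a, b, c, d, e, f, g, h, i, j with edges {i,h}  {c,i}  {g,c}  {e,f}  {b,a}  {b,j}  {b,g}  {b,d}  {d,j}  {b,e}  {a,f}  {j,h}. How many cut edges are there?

0

The edges on the cycle b-e-f-a-b are not bridges since each lies on that cycle.
Every edge lies on some cycle, so there are no bridges.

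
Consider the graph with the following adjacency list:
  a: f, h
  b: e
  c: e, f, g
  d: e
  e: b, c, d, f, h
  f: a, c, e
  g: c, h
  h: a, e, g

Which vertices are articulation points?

e

Removing e increases the component count from 1 to 3, so e is a cut vertex.
By contrast removing c leaves 1 component; it is not a cut vertex. No other vertex is a cut vertex either.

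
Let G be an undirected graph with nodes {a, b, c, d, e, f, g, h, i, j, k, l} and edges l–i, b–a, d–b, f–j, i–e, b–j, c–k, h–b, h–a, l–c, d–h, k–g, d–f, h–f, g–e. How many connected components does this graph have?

2

Starting from c we can reach c, e, g, i, k, l. That is one component of size 6.
Starting from a we can reach a, b, d, f, h, j. That is one component of size 6.
Total: 2 components.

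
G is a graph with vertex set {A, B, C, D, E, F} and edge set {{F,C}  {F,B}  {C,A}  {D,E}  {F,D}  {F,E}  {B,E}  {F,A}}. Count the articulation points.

1

Removing F increases the component count from 1 to 2, so F is a cut vertex.
By contrast removing E leaves 1 component; it is not a cut vertex. No other vertex is a cut vertex either.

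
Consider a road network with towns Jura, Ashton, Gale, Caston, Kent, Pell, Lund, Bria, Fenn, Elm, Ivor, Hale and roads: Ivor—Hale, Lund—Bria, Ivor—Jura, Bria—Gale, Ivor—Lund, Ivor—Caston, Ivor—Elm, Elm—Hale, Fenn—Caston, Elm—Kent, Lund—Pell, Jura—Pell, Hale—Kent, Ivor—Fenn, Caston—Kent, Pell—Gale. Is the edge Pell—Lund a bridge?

After removing Pell—Lund, the path Pell-Jura-Ivor-Lund still connects them, so the edge is not a bridge.

No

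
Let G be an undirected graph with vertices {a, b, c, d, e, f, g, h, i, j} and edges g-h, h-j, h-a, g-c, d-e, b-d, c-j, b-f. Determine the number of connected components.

3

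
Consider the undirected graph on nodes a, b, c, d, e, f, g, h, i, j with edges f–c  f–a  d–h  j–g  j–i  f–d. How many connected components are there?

b is isolated — a component by itself.
e is isolated — a component by itself.
Starting from g we can reach g, i, j. That is one component of size 3.
Starting from a we can reach a, c, d, f, h. That is one component of size 5.
Total: 4 components.

4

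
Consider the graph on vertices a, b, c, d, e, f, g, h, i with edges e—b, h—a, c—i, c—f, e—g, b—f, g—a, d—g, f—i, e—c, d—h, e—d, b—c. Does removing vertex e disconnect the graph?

Deleting e raises the number of components from 1 to 2, so e is a cut vertex.

Yes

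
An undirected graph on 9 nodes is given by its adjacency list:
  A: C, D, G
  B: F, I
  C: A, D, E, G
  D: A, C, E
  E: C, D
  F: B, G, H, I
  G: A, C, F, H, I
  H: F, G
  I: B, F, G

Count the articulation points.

Removing G increases the component count from 1 to 2, so G is a cut vertex.
By contrast removing E leaves 1 component; it is not a cut vertex. No other vertex is a cut vertex either.

1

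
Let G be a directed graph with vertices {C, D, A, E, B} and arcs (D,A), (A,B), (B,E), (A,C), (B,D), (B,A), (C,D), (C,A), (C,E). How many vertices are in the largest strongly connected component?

{A, B, C, D} are all mutually reachable — one SCC of size 4.
{E} is an SCC by itself.
The largest has 4 vertices.

4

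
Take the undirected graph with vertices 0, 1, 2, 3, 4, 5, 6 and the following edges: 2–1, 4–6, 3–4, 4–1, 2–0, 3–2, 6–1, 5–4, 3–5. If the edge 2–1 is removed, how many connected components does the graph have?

1

2 and 1 are still connected via 2-3-4-1, so the component count stays at 1.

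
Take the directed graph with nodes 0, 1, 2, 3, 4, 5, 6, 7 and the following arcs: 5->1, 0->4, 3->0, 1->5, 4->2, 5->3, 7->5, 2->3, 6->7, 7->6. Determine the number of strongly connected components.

{0, 2, 3, 4} are all mutually reachable — one SCC of size 4.
{6, 7} are all mutually reachable — one SCC of size 2.
{1, 5} are all mutually reachable — one SCC of size 2.
That gives 3 strongly connected components.

3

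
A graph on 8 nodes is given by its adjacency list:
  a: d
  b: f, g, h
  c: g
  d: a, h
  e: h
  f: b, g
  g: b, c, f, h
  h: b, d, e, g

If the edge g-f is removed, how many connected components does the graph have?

g and f are still connected via g-b-f, so the component count stays at 1.

1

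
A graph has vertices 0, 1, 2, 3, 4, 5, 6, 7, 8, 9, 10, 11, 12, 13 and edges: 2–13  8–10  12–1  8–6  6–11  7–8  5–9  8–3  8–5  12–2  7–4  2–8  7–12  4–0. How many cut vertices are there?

7

Removing 2 increases the component count from 1 to 2, so 2 is a cut vertex.
Removing 4 increases the component count from 1 to 2, so 4 is a cut vertex.
Removing 5 increases the component count from 1 to 2, so 5 is a cut vertex.
Likewise 6, 7, 8, 12 are cut vertices.
By contrast removing 1 leaves 1 component; it is not a cut vertex. No other vertex is a cut vertex either.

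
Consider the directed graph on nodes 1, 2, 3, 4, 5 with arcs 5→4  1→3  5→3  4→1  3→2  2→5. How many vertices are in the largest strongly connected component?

5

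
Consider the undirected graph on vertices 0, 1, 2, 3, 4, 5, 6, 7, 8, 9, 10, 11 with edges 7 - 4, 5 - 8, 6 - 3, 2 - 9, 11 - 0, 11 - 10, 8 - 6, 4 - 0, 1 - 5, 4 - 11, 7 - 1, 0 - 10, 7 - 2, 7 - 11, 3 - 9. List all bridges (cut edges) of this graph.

The edges on the cycle 7-4-0-10-11-7 are not bridges since each lies on that cycle.
Every edge lies on some cycle, so there are no bridges.

none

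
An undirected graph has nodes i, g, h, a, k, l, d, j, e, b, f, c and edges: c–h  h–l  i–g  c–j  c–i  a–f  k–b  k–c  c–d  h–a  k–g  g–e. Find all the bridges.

a-f, a-h, b-k, c-d, c-h, c-j, e-g, h-l

The edges on the cycle k-c-i-g-k are not bridges since each lies on that cycle.
But removing c–h disconnects c from h; removing f–a disconnects f from a; removing c–j disconnects c from j; removing g–e disconnects g from e — these are bridges.
In total 8 edges are bridges.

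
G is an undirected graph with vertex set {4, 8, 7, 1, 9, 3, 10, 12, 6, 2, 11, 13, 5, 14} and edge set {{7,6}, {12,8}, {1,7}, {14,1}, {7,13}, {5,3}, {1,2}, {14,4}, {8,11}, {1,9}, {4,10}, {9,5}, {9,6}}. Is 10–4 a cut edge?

Removing 10–4 leaves no path between 10 and 4: the component count goes from 2 to 3. So it is a bridge.

Yes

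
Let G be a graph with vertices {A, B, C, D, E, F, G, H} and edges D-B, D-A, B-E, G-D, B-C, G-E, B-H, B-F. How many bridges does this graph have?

4

The edges on the cycle G-D-B-E-G are not bridges since each lies on that cycle.
But removing D-A disconnects D from A; removing B-H disconnects B from H; removing B-C disconnects B from C; removing B-F disconnects B from F — these are bridges.
That makes 4 bridges.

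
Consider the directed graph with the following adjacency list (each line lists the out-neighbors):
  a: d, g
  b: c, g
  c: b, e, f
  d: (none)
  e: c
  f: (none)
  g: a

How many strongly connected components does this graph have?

4

{b, c, e} are all mutually reachable — one SCC of size 3.
{a, g} are all mutually reachable — one SCC of size 2.
{f} is an SCC by itself.
{d} is an SCC by itself.
That gives 4 strongly connected components.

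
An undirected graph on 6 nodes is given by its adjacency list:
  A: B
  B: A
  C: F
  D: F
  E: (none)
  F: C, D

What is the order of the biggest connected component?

3

E is isolated — a component by itself.
Starting from A we can reach A, B. That is one component of size 2.
Starting from C we can reach C, D, F. That is one component of size 3.
The largest has 3 vertices.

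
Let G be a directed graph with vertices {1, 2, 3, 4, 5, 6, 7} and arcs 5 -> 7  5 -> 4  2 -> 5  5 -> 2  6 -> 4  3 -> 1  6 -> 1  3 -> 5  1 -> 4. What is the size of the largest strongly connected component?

2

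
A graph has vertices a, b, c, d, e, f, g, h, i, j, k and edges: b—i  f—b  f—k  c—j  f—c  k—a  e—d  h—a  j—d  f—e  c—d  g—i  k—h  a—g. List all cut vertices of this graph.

Removing f increases the component count from 1 to 2, so f is a cut vertex.
By contrast removing j leaves 1 component; it is not a cut vertex. No other vertex is a cut vertex either.

f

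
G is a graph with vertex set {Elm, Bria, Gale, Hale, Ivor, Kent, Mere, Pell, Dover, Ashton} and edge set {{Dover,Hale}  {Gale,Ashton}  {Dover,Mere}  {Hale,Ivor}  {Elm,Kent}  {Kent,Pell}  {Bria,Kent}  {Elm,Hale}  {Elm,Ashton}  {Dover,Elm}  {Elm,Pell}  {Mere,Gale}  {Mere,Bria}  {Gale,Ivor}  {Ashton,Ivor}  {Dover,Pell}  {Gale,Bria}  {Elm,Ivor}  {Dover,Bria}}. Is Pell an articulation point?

Deleting Pell leaves 1 component (was 1) (its neighbors Elm, Kent, Dover remain connected to each other), so Pell is not a cut vertex.

No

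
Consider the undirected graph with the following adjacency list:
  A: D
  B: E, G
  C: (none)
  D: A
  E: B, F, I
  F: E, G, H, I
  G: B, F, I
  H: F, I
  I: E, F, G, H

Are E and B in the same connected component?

From E we can reach B, E, F, G, H, I, which includes B.

Yes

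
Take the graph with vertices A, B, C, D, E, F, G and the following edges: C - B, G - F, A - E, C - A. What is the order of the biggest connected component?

4

D is isolated — a component by itself.
Starting from F we can reach F, G. That is one component of size 2.
Starting from A we can reach A, B, C, E. That is one component of size 4.
The largest has 4 vertices.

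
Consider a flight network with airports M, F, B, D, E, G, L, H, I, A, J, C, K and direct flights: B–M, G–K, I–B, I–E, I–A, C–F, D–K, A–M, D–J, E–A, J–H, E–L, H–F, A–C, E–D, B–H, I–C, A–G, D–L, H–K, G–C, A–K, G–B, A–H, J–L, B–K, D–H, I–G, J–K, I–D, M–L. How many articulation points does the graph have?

Removing H, for instance, still leaves 1 component. No single vertex removal increases the component count — the graph has no articulation points.

0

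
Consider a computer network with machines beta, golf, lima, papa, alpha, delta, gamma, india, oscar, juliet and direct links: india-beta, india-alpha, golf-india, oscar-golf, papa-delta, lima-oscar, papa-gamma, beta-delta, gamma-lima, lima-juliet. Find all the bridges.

alpha-india, juliet-lima

The edges on the cycle papa-gamma-lima-oscar-golf-india-beta-delta-papa are not bridges since each lies on that cycle.
But removing alpha-india disconnects alpha from india; removing juliet-lima disconnects juliet from lima — these are bridges.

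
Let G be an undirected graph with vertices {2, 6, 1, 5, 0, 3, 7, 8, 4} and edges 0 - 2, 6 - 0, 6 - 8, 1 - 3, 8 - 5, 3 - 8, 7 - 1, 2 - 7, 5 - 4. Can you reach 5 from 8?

Yes

From 8 we can reach 0, 1, 2, 3, 4, 5, 6, 7, 8, which includes 5.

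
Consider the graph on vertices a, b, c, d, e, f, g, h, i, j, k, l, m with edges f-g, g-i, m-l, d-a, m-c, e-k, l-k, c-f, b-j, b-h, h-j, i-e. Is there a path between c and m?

From c we can reach c, e, f, g, i, k, l, m, which includes m.

Yes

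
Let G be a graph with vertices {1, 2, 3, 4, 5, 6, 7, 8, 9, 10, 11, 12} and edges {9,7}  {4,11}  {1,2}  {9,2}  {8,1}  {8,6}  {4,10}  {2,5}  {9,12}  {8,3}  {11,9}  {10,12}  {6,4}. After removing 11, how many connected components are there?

1

With 11 gone, the remaining components are: {1, 2, 3, 4, 5, 6, 7, 8, 9, 10, 12}.
That is 1 component.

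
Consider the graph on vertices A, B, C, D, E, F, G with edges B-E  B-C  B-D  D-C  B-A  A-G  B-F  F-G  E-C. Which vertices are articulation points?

B

Removing B increases the component count from 1 to 2, so B is a cut vertex.
By contrast removing C leaves 1 component; it is not a cut vertex. No other vertex is a cut vertex either.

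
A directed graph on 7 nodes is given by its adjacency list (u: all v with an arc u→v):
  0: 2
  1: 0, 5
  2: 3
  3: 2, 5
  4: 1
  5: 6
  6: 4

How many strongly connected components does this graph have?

1

{0, 1, 2, 3, 4, 5, 6} are all mutually reachable — one SCC of size 7.
That gives 1 strongly connected component.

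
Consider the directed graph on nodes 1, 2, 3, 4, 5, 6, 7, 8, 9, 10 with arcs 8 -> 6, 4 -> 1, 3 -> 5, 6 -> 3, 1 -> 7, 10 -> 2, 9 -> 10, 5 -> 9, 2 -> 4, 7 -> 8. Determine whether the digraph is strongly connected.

Yes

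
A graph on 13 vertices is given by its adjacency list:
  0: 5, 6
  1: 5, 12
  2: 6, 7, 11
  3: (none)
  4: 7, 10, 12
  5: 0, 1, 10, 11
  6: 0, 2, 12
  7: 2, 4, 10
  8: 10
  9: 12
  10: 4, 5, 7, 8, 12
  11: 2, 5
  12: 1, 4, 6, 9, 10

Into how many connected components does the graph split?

2

3 is isolated — a component by itself.
Starting from 0 we can reach 0, 1, 2, 4, 5, 6, 7, 8, 9, 10, 11, 12. That is one component of size 12.
Total: 2 components.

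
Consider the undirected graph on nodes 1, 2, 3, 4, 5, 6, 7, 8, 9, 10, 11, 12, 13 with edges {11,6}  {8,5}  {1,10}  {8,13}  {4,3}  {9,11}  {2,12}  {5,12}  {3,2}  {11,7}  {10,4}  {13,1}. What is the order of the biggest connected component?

9

Starting from 6 we can reach 6, 7, 9, 11. That is one component of size 4.
Starting from 1 we can reach 1, 2, 3, 4, 5, 8, 10, 12, 13. That is one component of size 9.
The largest has 9 vertices.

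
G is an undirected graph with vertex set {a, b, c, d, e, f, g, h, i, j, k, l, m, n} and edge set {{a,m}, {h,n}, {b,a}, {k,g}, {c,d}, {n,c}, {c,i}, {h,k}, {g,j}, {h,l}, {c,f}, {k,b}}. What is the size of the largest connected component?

e is isolated — a component by itself.
Starting from a we can reach a, b, c, d, f, g, h, i, j, k, l, m, n. That is one component of size 13.
The largest has 13 vertices.

13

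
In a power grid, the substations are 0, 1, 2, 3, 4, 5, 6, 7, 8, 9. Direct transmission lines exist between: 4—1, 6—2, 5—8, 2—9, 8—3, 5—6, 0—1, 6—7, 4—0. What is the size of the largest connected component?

Starting from 0 we can reach 0, 1, 4. That is one component of size 3.
Starting from 2 we can reach 2, 3, 5, 6, 7, 8, 9. That is one component of size 7.
The largest has 7 vertices.

7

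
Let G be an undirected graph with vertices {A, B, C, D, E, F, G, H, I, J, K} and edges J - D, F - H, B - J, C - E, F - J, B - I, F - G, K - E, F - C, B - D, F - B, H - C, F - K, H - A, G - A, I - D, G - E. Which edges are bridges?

none

The edges on the cycle F-G-A-H-F are not bridges since each lies on that cycle.
Every edge lies on some cycle, so there are no bridges.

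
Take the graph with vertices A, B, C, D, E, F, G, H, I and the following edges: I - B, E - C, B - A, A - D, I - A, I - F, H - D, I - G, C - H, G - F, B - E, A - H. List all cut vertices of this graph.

Removing I increases the component count from 1 to 2, so I is a cut vertex.
By contrast removing C leaves 1 component; it is not a cut vertex. No other vertex is a cut vertex either.

I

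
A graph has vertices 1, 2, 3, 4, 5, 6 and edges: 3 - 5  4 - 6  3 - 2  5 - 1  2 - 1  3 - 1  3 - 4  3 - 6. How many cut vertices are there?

Removing 3 increases the component count from 1 to 2, so 3 is a cut vertex.
By contrast removing 2 leaves 1 component; it is not a cut vertex. No other vertex is a cut vertex either.

1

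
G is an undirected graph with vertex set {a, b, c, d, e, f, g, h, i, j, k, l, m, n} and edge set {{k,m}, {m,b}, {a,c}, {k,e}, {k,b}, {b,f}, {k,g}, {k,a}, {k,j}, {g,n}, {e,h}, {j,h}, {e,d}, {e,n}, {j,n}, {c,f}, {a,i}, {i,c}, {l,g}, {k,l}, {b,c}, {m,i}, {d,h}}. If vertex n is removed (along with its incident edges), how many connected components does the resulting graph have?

1

With n gone, the remaining components are: {a, b, c, d, e, f, g, h, i, j, k, l, m}.
That is 1 component.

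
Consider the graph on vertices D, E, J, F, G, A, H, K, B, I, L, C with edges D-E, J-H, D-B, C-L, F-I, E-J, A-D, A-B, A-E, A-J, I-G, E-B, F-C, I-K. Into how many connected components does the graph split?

2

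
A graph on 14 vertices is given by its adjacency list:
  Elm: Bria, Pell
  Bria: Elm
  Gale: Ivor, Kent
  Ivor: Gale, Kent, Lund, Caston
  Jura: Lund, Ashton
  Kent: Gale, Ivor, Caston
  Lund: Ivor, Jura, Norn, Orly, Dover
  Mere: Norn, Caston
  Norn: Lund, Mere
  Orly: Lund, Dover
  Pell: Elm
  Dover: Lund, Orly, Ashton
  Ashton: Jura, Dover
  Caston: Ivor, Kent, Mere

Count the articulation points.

2

Removing Elm increases the component count from 2 to 3, so Elm is a cut vertex.
Removing Lund increases the component count from 2 to 3, so Lund is a cut vertex.
By contrast removing Dover leaves 2 components; it is not a cut vertex. No other vertex is a cut vertex either.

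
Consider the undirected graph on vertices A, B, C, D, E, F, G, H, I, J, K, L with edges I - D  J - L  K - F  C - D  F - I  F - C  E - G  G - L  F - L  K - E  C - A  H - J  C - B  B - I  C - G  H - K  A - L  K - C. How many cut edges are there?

The edges on the cycle K-F-I-B-C-K are not bridges since each lies on that cycle.
Every edge lies on some cycle, so there are no bridges.

0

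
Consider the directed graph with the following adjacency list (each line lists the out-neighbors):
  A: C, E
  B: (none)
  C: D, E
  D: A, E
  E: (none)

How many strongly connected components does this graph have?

3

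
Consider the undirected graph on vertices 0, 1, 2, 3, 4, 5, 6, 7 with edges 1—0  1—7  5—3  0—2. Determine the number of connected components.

4

6 is isolated — a component by itself.
4 is isolated — a component by itself.
Starting from 3 we can reach 3, 5. That is one component of size 2.
Starting from 0 we can reach 0, 1, 2, 7. That is one component of size 4.
Total: 4 components.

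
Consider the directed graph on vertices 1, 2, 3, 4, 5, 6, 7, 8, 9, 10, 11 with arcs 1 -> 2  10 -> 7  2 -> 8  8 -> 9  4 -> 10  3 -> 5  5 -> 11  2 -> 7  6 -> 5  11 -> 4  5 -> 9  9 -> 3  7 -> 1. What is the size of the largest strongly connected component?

{1, 2, 3, 4, 5, 7, 8, 9, 10, 11} are all mutually reachable — one SCC of size 10.
{6} is an SCC by itself.
The largest has 10 vertices.

10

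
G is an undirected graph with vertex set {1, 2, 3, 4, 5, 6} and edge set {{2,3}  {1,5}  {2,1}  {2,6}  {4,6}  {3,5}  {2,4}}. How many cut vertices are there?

1

Removing 2 increases the component count from 1 to 2, so 2 is a cut vertex.
By contrast removing 5 leaves 1 component; it is not a cut vertex. No other vertex is a cut vertex either.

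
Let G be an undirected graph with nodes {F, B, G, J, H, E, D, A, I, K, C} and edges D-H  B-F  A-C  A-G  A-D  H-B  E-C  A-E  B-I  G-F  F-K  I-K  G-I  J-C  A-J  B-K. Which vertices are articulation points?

A

Removing A increases the component count from 1 to 2, so A is a cut vertex.
By contrast removing G leaves 1 component; it is not a cut vertex. No other vertex is a cut vertex either.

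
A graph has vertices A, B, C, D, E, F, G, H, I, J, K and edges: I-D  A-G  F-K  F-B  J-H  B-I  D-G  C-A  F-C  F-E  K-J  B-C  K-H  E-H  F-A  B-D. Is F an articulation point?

Yes

Deleting F raises the number of components from 1 to 2, so F is a cut vertex.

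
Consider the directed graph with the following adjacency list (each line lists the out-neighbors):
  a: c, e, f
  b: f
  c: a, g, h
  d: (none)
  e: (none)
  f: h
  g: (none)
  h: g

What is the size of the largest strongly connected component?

2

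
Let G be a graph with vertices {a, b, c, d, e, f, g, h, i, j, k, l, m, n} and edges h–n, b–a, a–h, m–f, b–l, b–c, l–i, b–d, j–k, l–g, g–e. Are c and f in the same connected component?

No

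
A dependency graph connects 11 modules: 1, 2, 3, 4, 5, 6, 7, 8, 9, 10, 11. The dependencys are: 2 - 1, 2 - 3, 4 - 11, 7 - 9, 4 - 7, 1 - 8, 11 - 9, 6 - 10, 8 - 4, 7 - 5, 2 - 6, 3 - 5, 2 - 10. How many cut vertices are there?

Removing 2 increases the component count from 1 to 2, so 2 is a cut vertex.
By contrast removing 5 leaves 1 component; it is not a cut vertex. No other vertex is a cut vertex either.

1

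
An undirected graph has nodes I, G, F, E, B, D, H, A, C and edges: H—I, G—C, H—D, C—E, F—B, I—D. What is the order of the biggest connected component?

A is isolated — a component by itself.
Starting from B we can reach B, F. That is one component of size 2.
Starting from C we can reach C, E, G. That is one component of size 3.
Starting from D we can reach D, H, I. That is one component of size 3.
The largest has 3 vertices.

3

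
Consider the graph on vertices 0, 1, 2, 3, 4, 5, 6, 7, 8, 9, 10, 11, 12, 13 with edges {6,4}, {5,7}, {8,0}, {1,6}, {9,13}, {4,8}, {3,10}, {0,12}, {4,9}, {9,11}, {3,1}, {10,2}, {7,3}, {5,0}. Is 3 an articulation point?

Yes

Deleting 3 raises the number of components from 1 to 2, so 3 is a cut vertex.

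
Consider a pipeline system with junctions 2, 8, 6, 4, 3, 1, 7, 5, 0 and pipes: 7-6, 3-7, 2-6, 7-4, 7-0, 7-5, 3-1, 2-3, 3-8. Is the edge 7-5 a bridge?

Removing 7-5 leaves no path between 7 and 5: the component count goes from 1 to 2. So it is a bridge.

Yes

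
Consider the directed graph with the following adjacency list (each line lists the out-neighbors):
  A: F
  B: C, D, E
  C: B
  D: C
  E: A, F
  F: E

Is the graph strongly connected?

There is no directed path from F to B, so the graph is not strongly connected.

No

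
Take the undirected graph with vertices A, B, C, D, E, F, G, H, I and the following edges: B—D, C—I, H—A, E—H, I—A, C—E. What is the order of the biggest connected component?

5

G is isolated — a component by itself.
F is isolated — a component by itself.
Starting from B we can reach B, D. That is one component of size 2.
Starting from A we can reach A, C, E, H, I. That is one component of size 5.
The largest has 5 vertices.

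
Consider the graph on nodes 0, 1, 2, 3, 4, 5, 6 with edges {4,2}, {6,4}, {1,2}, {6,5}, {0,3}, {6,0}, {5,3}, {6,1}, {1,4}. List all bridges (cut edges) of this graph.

none

The edges on the cycle 6-1-2-4-6 are not bridges since each lies on that cycle.
Every edge lies on some cycle, so there are no bridges.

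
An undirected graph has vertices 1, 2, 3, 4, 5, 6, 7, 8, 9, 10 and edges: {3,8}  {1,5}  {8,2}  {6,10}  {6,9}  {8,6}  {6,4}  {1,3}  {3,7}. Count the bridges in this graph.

9

removing 10—6 disconnects 10 from 6; removing 1—5 disconnects 1 from 5; removing 4—6 disconnects 4 from 6; removing 8—6 disconnects 8 from 6 — these are bridges.
In total 9 edges are bridges.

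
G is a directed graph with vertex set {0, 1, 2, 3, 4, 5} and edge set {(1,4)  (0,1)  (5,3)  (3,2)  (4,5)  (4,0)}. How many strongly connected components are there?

4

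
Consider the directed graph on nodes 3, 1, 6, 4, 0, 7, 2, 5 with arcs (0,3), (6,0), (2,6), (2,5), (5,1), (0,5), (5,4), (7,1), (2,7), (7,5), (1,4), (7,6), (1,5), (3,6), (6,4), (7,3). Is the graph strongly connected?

There is no directed path from 4 to 3, so the graph is not strongly connected.

No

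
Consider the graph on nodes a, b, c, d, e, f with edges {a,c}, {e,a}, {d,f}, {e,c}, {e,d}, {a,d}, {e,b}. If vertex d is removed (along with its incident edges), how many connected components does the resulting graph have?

2

With d gone, the remaining components are: {f}; {a, b, c, e}.
That is 2 components.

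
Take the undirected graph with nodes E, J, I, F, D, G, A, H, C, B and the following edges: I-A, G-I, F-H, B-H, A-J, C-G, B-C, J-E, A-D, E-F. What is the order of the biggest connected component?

Starting from A we can reach A, B, C, D, E, F, G, H, I, J. That is one component of size 10.
The largest has 10 vertices.

10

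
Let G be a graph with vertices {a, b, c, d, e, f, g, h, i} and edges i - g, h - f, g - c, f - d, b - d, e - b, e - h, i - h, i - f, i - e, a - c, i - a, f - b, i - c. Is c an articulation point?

No

Deleting c leaves 1 component (was 1) (its neighbors a, g, i remain connected to each other), so c is not a cut vertex.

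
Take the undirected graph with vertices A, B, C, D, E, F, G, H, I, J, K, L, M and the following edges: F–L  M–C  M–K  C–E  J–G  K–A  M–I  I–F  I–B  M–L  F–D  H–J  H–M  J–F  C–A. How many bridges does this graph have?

4

The edges on the cycle H-J-F-I-M-H are not bridges since each lies on that cycle.
But removing C–E disconnects C from E; removing D–F disconnects D from F; removing J–G disconnects J from G; removing I–B disconnects I from B — these are bridges.
That makes 4 bridges.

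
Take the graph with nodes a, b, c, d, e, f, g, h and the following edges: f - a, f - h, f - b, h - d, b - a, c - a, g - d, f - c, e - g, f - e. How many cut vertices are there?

Removing f increases the component count from 1 to 2, so f is a cut vertex.
By contrast removing d leaves 1 component; it is not a cut vertex. No other vertex is a cut vertex either.

1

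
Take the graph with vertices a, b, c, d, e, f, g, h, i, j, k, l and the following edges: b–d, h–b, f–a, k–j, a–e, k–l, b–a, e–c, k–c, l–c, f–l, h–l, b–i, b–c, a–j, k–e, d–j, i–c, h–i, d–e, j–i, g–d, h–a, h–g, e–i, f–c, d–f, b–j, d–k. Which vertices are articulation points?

Removing c, for instance, still leaves 1 component. No single vertex removal increases the component count — the graph has no articulation points.

none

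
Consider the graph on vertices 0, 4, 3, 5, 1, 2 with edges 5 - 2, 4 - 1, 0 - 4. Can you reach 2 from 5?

From 5 we can reach 2, 5, which includes 2.

Yes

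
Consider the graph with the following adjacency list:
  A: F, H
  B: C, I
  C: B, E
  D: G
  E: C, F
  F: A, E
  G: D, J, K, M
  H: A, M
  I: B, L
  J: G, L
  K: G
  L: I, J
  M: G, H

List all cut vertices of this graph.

G

Removing G increases the component count from 1 to 3, so G is a cut vertex.
By contrast removing E leaves 1 component; it is not a cut vertex. No other vertex is a cut vertex either.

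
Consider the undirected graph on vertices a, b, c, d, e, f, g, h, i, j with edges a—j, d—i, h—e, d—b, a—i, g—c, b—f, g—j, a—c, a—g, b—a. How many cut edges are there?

2

The edges on the cycle a-g-j-a are not bridges since each lies on that cycle.
But removing h—e disconnects h from e; removing b—f disconnects b from f — these are bridges.
That makes 2 bridges.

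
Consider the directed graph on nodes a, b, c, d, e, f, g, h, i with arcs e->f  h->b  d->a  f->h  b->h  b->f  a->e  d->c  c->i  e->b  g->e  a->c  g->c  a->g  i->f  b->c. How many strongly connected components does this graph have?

{b, c, f, h, i} are all mutually reachable — one SCC of size 5.
{g} is an SCC by itself.
{d} is an SCC by itself.
{e} is an SCC by itself.
{a} is an SCC by itself.
That gives 5 strongly connected components.

5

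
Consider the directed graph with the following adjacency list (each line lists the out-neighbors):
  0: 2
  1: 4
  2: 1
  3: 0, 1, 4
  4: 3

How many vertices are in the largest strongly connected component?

{0, 1, 2, 3, 4} are all mutually reachable — one SCC of size 5.
The largest has 5 vertices.

5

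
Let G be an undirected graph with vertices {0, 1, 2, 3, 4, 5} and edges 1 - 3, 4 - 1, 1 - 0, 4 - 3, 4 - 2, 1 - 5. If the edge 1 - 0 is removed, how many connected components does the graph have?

2

Before removal there is 1 component.
1 - 0 is a bridge — removing it separates 1's side from 0's side.
After removal: 2 components.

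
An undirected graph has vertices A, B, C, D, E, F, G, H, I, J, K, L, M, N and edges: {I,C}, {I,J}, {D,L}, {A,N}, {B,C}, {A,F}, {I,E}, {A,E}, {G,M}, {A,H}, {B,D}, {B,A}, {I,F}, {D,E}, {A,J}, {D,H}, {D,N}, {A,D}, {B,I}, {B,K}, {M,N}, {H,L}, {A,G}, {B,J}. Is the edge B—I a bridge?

After removing B—I, the path B-C-I still connects them, so the edge is not a bridge.

No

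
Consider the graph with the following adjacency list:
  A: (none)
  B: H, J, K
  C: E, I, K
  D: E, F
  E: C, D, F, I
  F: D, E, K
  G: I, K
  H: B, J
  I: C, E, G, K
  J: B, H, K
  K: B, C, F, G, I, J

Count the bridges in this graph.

0

The edges on the cycle K-J-H-B-K are not bridges since each lies on that cycle.
Every edge lies on some cycle, so there are no bridges.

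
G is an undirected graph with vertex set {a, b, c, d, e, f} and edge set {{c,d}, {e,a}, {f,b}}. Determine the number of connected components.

3

Starting from b we can reach b, f. That is one component of size 2.
Starting from c we can reach c, d. That is one component of size 2.
Starting from a we can reach a, e. That is one component of size 2.
Total: 3 components.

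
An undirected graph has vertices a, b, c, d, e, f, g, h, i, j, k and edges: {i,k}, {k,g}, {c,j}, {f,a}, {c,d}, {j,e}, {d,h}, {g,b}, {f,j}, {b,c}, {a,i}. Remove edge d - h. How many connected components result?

2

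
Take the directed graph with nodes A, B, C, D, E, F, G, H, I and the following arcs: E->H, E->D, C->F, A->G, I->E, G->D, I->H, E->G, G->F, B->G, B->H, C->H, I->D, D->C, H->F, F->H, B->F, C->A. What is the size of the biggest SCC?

4

{A, C, D, G} are all mutually reachable — one SCC of size 4.
{F, H} are all mutually reachable — one SCC of size 2.
{E} is an SCC by itself.
{I} is an SCC by itself.
{B} is an SCC by itself.
The largest has 4 vertices.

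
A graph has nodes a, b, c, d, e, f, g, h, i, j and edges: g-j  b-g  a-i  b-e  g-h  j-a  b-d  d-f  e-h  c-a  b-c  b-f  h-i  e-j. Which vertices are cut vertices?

Removing b increases the component count from 1 to 2, so b is a cut vertex.
By contrast removing h leaves 1 component; it is not a cut vertex. No other vertex is a cut vertex either.

b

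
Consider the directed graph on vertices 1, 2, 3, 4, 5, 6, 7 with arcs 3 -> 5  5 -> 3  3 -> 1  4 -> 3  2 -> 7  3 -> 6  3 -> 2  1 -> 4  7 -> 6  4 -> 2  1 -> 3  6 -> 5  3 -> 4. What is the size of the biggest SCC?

{1, 2, 3, 4, 5, 6, 7} are all mutually reachable — one SCC of size 7.
The largest has 7 vertices.

7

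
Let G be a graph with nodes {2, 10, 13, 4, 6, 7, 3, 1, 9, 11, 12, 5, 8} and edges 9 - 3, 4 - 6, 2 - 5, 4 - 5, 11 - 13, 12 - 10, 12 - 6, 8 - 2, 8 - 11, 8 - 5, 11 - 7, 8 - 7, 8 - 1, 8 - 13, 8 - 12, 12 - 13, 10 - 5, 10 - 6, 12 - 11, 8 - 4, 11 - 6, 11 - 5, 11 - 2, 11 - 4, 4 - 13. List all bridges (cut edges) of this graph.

1-8, 3-9

The edges on the cycle 8-12-10-6-11-8 are not bridges since each lies on that cycle.
But removing 9 - 3 disconnects 9 from 3; removing 1 - 8 disconnects 1 from 8 — these are bridges.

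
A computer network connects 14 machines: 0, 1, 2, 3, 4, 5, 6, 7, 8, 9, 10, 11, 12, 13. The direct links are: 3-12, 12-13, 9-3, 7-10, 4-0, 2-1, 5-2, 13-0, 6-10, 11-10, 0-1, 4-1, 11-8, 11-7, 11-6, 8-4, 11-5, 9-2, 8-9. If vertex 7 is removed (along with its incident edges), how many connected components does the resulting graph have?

1

With 7 gone, the remaining components are: {0, 1, 2, 3, 4, 5, 6, 8, 9, 10, 11, 12, 13}.
That is 1 component.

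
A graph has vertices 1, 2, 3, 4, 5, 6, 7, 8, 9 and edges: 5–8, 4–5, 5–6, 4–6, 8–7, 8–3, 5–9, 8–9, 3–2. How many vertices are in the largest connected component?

1 is isolated — a component by itself.
Starting from 2 we can reach 2, 3, 4, 5, 6, 7, 8, 9. That is one component of size 8.
The largest has 8 vertices.

8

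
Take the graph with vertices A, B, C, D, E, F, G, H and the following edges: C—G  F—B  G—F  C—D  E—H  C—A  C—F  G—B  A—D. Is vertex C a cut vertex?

Yes

Deleting C raises the number of components from 2 to 3, so C is a cut vertex.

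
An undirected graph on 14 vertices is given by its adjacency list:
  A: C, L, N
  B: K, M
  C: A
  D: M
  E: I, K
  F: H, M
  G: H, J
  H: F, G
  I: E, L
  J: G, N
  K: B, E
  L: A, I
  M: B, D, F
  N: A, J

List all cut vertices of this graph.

Removing A increases the component count from 1 to 2, so A is a cut vertex.
Removing M increases the component count from 1 to 2, so M is a cut vertex.
By contrast removing E leaves 1 component; it is not a cut vertex. No other vertex is a cut vertex either.

A, M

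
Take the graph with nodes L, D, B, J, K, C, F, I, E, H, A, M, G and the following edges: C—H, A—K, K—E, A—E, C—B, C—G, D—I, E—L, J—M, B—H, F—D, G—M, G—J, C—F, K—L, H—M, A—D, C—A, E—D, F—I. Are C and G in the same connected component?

Yes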